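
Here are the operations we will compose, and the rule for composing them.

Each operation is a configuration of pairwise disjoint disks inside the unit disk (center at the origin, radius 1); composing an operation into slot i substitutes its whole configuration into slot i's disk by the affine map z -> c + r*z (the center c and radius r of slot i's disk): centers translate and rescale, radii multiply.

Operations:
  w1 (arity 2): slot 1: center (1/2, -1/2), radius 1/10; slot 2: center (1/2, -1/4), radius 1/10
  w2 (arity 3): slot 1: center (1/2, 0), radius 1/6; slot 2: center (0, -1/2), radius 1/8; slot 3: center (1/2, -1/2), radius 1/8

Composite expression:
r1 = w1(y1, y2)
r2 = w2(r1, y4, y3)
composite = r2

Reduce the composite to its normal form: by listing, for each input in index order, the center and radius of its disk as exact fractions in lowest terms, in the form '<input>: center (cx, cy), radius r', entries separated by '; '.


y1: center (7/12, -1/12), radius 1/60; y2: center (7/12, -1/24), radius 1/60; y3: center (1/2, -1/2), radius 1/8; y4: center (0, -1/2), radius 1/8


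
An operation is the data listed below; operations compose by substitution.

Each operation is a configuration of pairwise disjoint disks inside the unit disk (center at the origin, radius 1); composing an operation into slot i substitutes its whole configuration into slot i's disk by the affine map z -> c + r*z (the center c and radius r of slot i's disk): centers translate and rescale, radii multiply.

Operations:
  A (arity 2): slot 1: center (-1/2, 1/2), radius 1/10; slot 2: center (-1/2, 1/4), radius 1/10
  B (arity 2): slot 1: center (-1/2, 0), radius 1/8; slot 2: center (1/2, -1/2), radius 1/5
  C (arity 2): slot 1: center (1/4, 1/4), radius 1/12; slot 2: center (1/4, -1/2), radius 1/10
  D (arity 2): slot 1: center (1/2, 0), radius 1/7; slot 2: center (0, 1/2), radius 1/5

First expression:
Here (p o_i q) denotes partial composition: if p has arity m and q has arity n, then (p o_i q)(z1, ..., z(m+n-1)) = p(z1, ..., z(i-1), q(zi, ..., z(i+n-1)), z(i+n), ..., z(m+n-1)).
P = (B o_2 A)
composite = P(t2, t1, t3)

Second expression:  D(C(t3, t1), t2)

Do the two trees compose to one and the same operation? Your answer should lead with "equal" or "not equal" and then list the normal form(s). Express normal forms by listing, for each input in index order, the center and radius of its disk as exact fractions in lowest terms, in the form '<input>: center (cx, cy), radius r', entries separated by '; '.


not equal; first: t1: center (2/5, -2/5), radius 1/50; t2: center (-1/2, 0), radius 1/8; t3: center (2/5, -9/20), radius 1/50; second: t1: center (15/28, -1/14), radius 1/70; t2: center (0, 1/2), radius 1/5; t3: center (15/28, 1/28), radius 1/84

The first expression reduces to t1: center (2/5, -2/5), radius 1/50; t2: center (-1/2, 0), radius 1/8; t3: center (2/5, -9/20), radius 1/50
The second expression reduces to t1: center (15/28, -1/14), radius 1/70; t2: center (0, 1/2), radius 1/5; t3: center (15/28, 1/28), radius 1/84
Different reductions; not equal.


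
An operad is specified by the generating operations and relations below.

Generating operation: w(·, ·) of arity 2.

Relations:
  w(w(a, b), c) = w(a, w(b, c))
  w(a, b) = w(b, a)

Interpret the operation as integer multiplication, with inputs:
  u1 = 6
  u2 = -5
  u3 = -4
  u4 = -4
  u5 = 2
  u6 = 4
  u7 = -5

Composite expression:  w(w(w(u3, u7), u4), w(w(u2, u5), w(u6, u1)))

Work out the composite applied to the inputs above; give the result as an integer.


w(u3, u7) = 20
w(w(u3, u7), u4) = -80
w(u2, u5) = -10
w(u6, u1) = 24
w(w(u2, u5), w(u6, u1)) = -240
w(w(w(u3, u7), u4), w(w(u2, u5), w(u6, u1))) = 19200

19200


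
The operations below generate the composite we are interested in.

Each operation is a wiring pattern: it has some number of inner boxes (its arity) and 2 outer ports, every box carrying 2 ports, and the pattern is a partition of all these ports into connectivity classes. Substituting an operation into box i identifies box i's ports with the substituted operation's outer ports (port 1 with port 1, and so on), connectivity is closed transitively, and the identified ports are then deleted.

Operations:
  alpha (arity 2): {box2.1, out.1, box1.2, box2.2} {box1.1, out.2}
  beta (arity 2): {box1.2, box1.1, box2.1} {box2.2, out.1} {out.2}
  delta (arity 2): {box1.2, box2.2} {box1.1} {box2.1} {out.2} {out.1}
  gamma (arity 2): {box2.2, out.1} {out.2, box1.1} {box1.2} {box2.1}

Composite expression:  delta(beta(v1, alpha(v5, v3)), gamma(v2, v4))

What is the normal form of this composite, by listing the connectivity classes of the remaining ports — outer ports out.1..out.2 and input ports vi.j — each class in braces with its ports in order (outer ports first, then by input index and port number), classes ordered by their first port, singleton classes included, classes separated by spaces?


{out.1} {out.2} {v1.1, v1.2, v3.1, v3.2, v5.2} {v2.1} {v2.2} {v4.1} {v4.2} {v5.1}


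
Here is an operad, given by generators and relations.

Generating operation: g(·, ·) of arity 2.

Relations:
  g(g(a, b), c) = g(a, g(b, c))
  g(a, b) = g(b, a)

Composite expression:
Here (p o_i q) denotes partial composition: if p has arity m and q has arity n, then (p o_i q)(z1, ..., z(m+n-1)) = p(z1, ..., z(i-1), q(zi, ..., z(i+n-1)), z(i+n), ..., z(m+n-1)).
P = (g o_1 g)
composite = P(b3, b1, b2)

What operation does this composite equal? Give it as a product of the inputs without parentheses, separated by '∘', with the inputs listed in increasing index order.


b1 ∘ b2 ∘ b3

Reordering under g is free, so list the b-inputs canonically.
g(b3, b1) collapses to b3 ∘ b1
g(g(b3, b1), b2) collapses to b3 ∘ b1 ∘ b2
commutativity sorts the factors: b1 ∘ b2 ∘ b3


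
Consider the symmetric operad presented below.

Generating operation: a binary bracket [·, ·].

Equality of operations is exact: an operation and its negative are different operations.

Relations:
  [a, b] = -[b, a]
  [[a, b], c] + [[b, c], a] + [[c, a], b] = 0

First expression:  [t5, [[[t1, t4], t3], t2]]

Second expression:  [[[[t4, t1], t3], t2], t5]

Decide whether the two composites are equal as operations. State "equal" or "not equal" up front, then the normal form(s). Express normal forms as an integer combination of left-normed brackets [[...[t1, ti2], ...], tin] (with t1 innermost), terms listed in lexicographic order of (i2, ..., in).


equal — both sides give -[[[[t1, t4], t3], t2], t5]


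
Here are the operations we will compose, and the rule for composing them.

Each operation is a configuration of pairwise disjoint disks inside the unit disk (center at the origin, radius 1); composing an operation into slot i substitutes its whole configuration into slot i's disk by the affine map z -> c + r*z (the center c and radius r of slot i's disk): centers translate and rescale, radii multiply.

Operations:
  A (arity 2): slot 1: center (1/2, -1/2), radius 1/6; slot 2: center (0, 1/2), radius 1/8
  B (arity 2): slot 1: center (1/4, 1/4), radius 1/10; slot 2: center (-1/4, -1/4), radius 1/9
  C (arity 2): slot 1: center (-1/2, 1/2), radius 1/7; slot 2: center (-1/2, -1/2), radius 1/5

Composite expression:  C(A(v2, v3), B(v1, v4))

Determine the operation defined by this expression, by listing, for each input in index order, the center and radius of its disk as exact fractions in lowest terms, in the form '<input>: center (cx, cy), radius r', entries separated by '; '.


Below C, radii multiply path by path; the v-disk centers shift.
tracing v2 down its 2-map path: center (-3/7, 3/7), radius 1/42
tracing v3 down its 2-map path: center (-1/2, 4/7), radius 1/56
tracing v1 down its 2-map path: center (-9/20, -9/20), radius 1/50
tracing v4 down its 2-map path: center (-11/20, -11/20), radius 1/45

v1: center (-9/20, -9/20), radius 1/50; v2: center (-3/7, 3/7), radius 1/42; v3: center (-1/2, 4/7), radius 1/56; v4: center (-11/20, -11/20), radius 1/45


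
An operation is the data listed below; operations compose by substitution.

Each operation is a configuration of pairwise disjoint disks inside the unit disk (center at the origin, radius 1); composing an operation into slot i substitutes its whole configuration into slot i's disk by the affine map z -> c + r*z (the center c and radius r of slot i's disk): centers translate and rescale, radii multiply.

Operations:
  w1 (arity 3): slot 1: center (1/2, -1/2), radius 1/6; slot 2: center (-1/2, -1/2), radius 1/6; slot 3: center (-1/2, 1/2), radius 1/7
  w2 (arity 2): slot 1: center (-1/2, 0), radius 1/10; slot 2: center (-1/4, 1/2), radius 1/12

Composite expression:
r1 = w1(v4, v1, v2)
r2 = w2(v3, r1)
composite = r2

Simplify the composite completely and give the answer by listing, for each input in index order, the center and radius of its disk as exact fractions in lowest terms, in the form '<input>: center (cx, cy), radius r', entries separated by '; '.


v1: center (-7/24, 11/24), radius 1/72; v2: center (-7/24, 13/24), radius 1/84; v3: center (-1/2, 0), radius 1/10; v4: center (-5/24, 11/24), radius 1/72

Each v-disk chains the slot maps above it in w2; radii multiply.
v3: after 1 affine step, its disk has center (-1/2, 0), radius 1/10
v4: after 2 affine steps, its disk has center (-5/24, 11/24), radius 1/72
v1: after 2 affine steps, its disk has center (-7/24, 11/24), radius 1/72
v2: after 2 affine steps, its disk has center (-7/24, 13/24), radius 1/84


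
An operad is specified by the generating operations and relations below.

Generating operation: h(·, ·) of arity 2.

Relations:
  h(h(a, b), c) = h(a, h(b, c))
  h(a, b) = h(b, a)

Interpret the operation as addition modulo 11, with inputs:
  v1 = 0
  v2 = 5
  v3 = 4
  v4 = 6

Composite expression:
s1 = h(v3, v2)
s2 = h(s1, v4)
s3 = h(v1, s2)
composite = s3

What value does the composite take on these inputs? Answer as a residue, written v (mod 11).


4 (mod 11)

h(v3, v2) = 9
h(h(v3, v2), v4) = 4
h(v1, h(h(v3, v2), v4)) = 4


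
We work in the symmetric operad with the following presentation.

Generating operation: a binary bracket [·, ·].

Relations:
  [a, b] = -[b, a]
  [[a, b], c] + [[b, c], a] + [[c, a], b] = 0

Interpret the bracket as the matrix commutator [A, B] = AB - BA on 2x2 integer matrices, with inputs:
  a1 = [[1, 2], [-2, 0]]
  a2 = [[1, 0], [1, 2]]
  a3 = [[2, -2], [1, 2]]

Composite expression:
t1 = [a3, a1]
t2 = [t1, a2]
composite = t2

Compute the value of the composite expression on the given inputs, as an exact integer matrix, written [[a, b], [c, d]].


[a3, a1] = [[2, 2], [1, -2]]
[[a3, a1], a2] = [[2, 2], [-5, -2]]

[[2, 2], [-5, -2]]


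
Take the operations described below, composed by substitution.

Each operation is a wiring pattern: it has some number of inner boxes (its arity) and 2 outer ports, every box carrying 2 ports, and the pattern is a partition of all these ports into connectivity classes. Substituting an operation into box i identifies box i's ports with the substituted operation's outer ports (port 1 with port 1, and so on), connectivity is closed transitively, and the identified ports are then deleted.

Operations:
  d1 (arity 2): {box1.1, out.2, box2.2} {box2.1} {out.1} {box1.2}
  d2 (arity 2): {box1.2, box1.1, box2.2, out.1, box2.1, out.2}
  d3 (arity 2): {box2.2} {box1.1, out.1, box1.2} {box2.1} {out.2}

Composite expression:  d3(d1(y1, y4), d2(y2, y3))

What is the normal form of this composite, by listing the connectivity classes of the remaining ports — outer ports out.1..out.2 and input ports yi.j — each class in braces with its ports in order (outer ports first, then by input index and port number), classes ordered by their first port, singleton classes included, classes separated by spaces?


Connectivity passes through glued d3-boundaries; trace each wire chain.
after d1, the pattern on (y1, y4) reads {out.1} {out.2, y1.1, y4.2} {y1.2} {y4.1} (out.j = its outer ports)
after d2, the pattern on (y2, y3) reads {out.1, out.2, y2.1, y2.2, y3.1, y3.2} (out.j = its outer ports)
after d3, the pattern on (y1, y4, y2, y3) reads {out.1, y1.1, y4.2} {out.2} {y1.2} {y2.1, y2.2, y3.1, y3.2} {y4.1} (out.j = its outer ports)

{out.1, y1.1, y4.2} {out.2} {y1.2} {y2.1, y2.2, y3.1, y3.2} {y4.1}


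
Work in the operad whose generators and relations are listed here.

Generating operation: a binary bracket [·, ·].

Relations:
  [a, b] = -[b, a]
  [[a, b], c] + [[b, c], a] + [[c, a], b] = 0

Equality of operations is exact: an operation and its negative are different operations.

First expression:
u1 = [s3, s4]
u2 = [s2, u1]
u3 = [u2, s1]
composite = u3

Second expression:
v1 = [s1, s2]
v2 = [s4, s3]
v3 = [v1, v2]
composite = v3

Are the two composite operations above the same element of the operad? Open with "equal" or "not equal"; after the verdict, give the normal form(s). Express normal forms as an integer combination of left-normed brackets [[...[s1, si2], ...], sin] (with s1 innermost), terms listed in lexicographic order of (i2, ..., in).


not equal — first -[[[s1, s2], s3], s4] + [[[s1, s2], s4], s3] + [[[s1, s3], s4], s2] - [[[s1, s4], s3], s2], second -[[[s1, s2], s3], s4] + [[[s1, s2], s4], s3]


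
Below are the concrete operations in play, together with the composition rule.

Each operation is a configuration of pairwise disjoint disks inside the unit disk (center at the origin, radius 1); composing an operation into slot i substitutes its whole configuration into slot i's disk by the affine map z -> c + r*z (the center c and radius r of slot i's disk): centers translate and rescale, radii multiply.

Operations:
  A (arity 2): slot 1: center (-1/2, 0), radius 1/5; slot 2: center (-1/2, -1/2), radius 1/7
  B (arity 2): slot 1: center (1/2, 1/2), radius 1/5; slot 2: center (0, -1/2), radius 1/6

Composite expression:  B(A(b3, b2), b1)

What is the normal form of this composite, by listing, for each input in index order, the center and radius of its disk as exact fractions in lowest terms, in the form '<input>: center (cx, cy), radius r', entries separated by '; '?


b1: center (0, -1/2), radius 1/6; b2: center (2/5, 2/5), radius 1/35; b3: center (2/5, 1/2), radius 1/25

Below B, radii multiply path by path; the b-disk centers shift.
input b3: composing its 2 substitution steps yields center (2/5, 1/2), radius 1/25
input b2: composing its 2 substitution steps yields center (2/5, 2/5), radius 1/35
input b1: composing its 1 substitution step yields center (0, -1/2), radius 1/6


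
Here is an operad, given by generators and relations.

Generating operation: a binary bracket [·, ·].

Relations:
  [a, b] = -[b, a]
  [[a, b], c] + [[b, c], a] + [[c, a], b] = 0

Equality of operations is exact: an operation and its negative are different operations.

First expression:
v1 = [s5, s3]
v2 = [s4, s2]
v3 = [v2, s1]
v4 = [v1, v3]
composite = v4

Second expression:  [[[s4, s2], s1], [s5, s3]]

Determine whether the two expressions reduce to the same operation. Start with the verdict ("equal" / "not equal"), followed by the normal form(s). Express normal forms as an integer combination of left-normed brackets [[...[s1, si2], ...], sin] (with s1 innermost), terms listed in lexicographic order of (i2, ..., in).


The first composite normalizes to [[[[s1, s2], s4], s3], s5] - [[[[s1, s2], s4], s5], s3] - [[[[s1, s4], s2], s3], s5] + [[[[s1, s4], s2], s5], s3]
The second composite normalizes to -[[[[s1, s2], s4], s3], s5] + [[[[s1, s2], s4], s5], s3] + [[[[s1, s4], s2], s3], s5] - [[[[s1, s4], s2], s5], s3]
The forms do not match — not equal.

not equal; first: [[[[s1, s2], s4], s3], s5] - [[[[s1, s2], s4], s5], s3] - [[[[s1, s4], s2], s3], s5] + [[[[s1, s4], s2], s5], s3]; second: -[[[[s1, s2], s4], s3], s5] + [[[[s1, s2], s4], s5], s3] + [[[[s1, s4], s2], s3], s5] - [[[[s1, s4], s2], s5], s3]


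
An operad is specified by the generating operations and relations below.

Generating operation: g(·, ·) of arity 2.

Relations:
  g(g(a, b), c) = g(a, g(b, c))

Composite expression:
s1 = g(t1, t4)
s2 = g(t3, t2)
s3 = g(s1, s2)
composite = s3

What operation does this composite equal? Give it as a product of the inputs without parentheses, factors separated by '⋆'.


t1 ⋆ t4 ⋆ t3 ⋆ t2

Under associativity of g, the answer is the t's in reading order.
g(t1, t4) linearizes to t1 ⋆ t4
g(t3, t2) linearizes to t3 ⋆ t2
g(g(t1, t4), g(t3, t2)) linearizes to t1 ⋆ t4 ⋆ t3 ⋆ t2


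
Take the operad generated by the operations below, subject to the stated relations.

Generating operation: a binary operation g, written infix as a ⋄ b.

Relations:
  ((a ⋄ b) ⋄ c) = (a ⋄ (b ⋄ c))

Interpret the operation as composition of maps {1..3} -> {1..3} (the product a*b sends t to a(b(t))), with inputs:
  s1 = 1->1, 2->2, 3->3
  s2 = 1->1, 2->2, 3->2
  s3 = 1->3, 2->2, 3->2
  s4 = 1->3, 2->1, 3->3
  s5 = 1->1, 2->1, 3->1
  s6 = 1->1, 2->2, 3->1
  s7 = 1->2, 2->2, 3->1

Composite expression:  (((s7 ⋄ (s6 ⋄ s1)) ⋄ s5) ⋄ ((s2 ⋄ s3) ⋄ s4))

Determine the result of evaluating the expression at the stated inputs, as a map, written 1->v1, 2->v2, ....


1->2, 2->2, 3->2

(s6 ⋄ s1) = 1->1, 2->2, 3->1
(s7 ⋄ (s6 ⋄ s1)) = 1->2, 2->2, 3->2
((s7 ⋄ (s6 ⋄ s1)) ⋄ s5) = 1->2, 2->2, 3->2
(s2 ⋄ s3) = 1->2, 2->2, 3->2
((s2 ⋄ s3) ⋄ s4) = 1->2, 2->2, 3->2
(((s7 ⋄ (s6 ⋄ s1)) ⋄ s5) ⋄ ((s2 ⋄ s3) ⋄ s4)) = 1->2, 2->2, 3->2


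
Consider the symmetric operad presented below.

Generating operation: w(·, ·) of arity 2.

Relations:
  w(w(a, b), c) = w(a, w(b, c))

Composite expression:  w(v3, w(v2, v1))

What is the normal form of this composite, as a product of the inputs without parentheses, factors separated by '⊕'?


v3 ⊕ v2 ⊕ v1

All parenthesizations of w agree; list the v-inputs left to right.
w(v2, v1) flattens to v2 ⊕ v1
w(v3, w(v2, v1)) flattens to v3 ⊕ v2 ⊕ v1


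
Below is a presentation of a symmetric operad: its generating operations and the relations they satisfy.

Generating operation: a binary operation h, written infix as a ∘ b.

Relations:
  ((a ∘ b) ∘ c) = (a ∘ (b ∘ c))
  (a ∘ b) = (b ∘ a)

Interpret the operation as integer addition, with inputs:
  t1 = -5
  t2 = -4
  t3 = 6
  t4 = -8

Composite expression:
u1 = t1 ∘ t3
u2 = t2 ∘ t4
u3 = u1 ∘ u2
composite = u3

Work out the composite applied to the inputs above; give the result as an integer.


-11


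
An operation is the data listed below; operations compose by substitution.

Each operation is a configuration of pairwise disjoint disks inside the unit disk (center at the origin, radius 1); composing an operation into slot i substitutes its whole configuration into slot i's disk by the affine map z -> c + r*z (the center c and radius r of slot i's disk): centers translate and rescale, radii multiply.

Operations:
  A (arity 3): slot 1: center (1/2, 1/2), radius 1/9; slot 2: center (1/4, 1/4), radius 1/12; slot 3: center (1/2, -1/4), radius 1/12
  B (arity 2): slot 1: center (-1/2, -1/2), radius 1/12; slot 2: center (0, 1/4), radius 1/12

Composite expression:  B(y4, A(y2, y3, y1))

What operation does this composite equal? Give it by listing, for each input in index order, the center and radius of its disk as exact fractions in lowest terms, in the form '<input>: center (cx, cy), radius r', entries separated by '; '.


y1: center (1/24, 11/48), radius 1/144; y2: center (1/24, 7/24), radius 1/108; y3: center (1/48, 13/48), radius 1/144; y4: center (-1/2, -1/2), radius 1/12

Affine substitution under B: radii multiply and y-centers shift.
y4: after 1 affine step, its disk has center (-1/2, -1/2), radius 1/12
y2: after 2 affine steps, its disk has center (1/24, 7/24), radius 1/108
y3: after 2 affine steps, its disk has center (1/48, 13/48), radius 1/144
y1: after 2 affine steps, its disk has center (1/24, 11/48), radius 1/144


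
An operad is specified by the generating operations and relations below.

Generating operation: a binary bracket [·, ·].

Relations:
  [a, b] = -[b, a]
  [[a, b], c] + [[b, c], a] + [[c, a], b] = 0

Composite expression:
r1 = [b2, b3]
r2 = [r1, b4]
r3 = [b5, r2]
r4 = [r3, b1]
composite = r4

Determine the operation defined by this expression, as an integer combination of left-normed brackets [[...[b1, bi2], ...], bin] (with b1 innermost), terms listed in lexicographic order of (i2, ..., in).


[[[[b1, b2], b3], b4], b5] - [[[[b1, b3], b2], b4], b5] - [[[[b1, b4], b2], b3], b5] + [[[[b1, b4], b3], b2], b5] - [[[[b1, b5], b2], b3], b4] + [[[[b1, b5], b3], b2], b4] + [[[[b1, b5], b4], b2], b3] - [[[[b1, b5], b4], b3], b2]

A multilinear Lie element is pinned by b1-initial words (b1 innermost).
Composite bracket: [[b5, [[b2, b3], b4]], b1]
Each bracket splits as ab - ba, giving 16 signed words (2^4 = 16).
The b1-initial words carry the normal form:
  b1b2b3b4b5 appears with sign +1, giving the term +[[[[b1, b2], b3], b4], b5]
  b1b3b2b4b5 appears with sign -1, giving the term -[[[[b1, b3], b2], b4], b5]
  b1b4b2b3b5 appears with sign -1, giving the term -[[[[b1, b4], b2], b3], b5]
  b1b4b3b2b5 appears with sign +1, giving the term +[[[[b1, b4], b3], b2], b5]
  b1b5b2b3b4 appears with sign -1, giving the term -[[[[b1, b5], b2], b3], b4]
  b1b5b3b2b4 appears with sign +1, giving the term +[[[[b1, b5], b3], b2], b4]
  b1b5b4b2b3 appears with sign +1, giving the term +[[[[b1, b5], b4], b2], b3]
  b1b5b4b3b2 appears with sign -1, giving the term -[[[[b1, b5], b4], b3], b2]


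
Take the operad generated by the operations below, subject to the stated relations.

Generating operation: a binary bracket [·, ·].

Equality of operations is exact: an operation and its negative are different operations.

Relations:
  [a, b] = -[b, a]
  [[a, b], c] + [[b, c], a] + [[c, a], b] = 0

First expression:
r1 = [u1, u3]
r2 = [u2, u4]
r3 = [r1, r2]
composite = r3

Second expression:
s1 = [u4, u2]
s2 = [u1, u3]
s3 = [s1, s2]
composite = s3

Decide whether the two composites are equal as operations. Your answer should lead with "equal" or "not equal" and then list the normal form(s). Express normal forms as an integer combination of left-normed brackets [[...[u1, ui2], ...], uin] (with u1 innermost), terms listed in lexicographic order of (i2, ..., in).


equal; both compose to [[[u1, u3], u2], u4] - [[[u1, u3], u4], u2]

Reducing the first expression gives [[[u1, u3], u2], u4] - [[[u1, u3], u4], u2]
Reducing the second expression gives [[[u1, u3], u2], u4] - [[[u1, u3], u4], u2]
Both agree, so they are equal.


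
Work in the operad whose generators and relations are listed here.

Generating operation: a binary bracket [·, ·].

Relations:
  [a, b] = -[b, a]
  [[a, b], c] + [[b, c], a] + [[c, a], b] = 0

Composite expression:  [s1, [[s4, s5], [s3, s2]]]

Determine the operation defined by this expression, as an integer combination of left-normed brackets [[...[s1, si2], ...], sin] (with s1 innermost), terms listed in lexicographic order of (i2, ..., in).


[[[[s1, s2], s3], s4], s5] - [[[[s1, s2], s3], s5], s4] - [[[[s1, s3], s2], s4], s5] + [[[[s1, s3], s2], s5], s4] - [[[[s1, s4], s5], s2], s3] + [[[[s1, s4], s5], s3], s2] + [[[[s1, s5], s4], s2], s3] - [[[[s1, s5], s4], s3], s2]


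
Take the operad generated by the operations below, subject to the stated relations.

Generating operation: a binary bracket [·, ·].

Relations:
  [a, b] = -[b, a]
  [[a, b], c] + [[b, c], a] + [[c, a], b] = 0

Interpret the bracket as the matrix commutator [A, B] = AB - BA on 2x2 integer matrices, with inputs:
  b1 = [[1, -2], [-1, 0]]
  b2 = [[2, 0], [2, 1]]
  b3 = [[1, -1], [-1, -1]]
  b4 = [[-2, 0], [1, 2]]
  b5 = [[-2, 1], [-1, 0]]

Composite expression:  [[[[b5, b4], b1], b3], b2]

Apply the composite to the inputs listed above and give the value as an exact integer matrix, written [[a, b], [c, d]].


[[0, 0], [-32, 0]]

[b5, b4] = [[1, 4], [6, -1]]
[[b5, b4], b1] = [[8, -8], [8, -8]]
[[[b5, b4], b1], b3] = [[16, 0], [32, -16]]
[[[[b5, b4], b1], b3], b2] = [[0, 0], [-32, 0]]


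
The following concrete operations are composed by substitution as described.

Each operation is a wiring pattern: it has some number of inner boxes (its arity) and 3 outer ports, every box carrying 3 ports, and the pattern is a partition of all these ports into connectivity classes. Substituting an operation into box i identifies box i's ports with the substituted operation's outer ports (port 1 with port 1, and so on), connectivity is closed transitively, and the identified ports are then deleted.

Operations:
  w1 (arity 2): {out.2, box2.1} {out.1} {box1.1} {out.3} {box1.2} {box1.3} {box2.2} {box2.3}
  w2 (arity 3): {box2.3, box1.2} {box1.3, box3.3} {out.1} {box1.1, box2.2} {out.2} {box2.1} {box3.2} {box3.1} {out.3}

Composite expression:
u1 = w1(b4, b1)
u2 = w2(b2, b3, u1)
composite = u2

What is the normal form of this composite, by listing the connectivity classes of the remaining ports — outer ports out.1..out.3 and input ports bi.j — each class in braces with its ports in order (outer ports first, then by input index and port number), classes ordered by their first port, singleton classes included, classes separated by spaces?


{out.1} {out.2} {out.3} {b1.1} {b1.2} {b1.3} {b2.1, b3.2} {b2.2, b3.3} {b2.3} {b3.1} {b4.1} {b4.2} {b4.3}

Treat the ports identified at w2 as solder joints: merge, then drop.
stage w1: inputs (b4, b1), connectivity {out.1} {out.2, b1.1} {out.3} {b1.2} {b1.3} {b4.1} {b4.2} {b4.3}, out.j its boundary
stage w2: inputs (b2, b3, b4, b1), connectivity {out.1} {out.2} {out.3} {b1.1} {b1.2} {b1.3} {b2.1, b3.2} {b2.2, b3.3} {b2.3} {b3.1} {b4.1} {b4.2} {b4.3}, out.j its boundary


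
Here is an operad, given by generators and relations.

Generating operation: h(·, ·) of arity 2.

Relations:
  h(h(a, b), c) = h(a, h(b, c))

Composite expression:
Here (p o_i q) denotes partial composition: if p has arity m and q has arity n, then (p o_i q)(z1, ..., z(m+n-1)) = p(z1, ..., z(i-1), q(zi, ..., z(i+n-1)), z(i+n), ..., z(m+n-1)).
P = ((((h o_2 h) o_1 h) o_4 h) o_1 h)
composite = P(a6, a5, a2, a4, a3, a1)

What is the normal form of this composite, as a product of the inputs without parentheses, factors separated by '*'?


a6 * a5 * a2 * a4 * a3 * a1

Associativity of h dissolves the nesting; only the a-input order survives.
h(a6, a5) unparenthesizes to a6 * a5
h(h(a6, a5), a2) unparenthesizes to a6 * a5 * a2
h(a3, a1) unparenthesizes to a3 * a1
h(a4, h(a3, a1)) unparenthesizes to a4 * a3 * a1
h(h(h(a6, a5), a2), h(a4, h(a3, a1))) unparenthesizes to a6 * a5 * a2 * a4 * a3 * a1


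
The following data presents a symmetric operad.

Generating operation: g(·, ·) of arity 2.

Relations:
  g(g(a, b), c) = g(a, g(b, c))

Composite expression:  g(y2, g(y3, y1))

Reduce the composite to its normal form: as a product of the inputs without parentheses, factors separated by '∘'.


y2 ∘ y3 ∘ y1

All parenthesizations of g agree; list the y-inputs left to right.
g(y3, y1) reduces to y3 ∘ y1
g(y2, g(y3, y1)) reduces to y2 ∘ y3 ∘ y1


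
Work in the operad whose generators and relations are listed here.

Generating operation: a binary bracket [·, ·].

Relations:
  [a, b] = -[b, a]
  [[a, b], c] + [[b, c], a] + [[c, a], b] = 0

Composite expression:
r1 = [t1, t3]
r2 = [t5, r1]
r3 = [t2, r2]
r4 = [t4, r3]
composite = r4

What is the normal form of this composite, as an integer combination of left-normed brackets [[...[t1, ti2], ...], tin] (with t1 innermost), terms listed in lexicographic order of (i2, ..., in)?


Antisymmetry and Jacobi reduce to t1-anchored left-normed brackets.
Composite bracket: [t4, [t2, [t5, [t1, t3]]]]
Full expansion: 16 signed words from ab - ba (2^4 = 16).
The t1-initial words carry the normal form:
  the word t1t3t5t2t4 carries sign -1 and contributes -[[[[t1, t3], t5], t2], t4]

-[[[[t1, t3], t5], t2], t4]


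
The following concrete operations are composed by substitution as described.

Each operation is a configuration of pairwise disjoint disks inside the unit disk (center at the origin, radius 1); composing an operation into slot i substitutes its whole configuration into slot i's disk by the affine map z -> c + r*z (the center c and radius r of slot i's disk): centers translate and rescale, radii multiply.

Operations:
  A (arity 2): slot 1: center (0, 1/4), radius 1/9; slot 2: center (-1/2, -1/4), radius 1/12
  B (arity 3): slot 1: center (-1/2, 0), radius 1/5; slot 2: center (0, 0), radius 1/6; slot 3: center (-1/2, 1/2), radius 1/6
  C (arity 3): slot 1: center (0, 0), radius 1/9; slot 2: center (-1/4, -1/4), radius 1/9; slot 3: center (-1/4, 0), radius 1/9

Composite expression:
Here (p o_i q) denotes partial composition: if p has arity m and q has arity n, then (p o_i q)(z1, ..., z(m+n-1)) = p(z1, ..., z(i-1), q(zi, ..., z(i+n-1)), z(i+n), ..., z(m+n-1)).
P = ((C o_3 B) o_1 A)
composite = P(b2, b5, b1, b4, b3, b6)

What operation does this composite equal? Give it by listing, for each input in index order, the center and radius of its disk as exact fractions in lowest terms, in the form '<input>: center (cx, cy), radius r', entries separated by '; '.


Nesting under C composes maps z -> c + r*z down each b-path.
for b2, the 2-step affine chain lands on center (0, 1/36), radius 1/81
for b5, the 2-step affine chain lands on center (-1/18, -1/36), radius 1/108
for b1, the 1-step affine chain lands on center (-1/4, -1/4), radius 1/9
for b4, the 2-step affine chain lands on center (-11/36, 0), radius 1/45
for b3, the 2-step affine chain lands on center (-1/4, 0), radius 1/54
for b6, the 2-step affine chain lands on center (-11/36, 1/18), radius 1/54

b1: center (-1/4, -1/4), radius 1/9; b2: center (0, 1/36), radius 1/81; b3: center (-1/4, 0), radius 1/54; b4: center (-11/36, 0), radius 1/45; b5: center (-1/18, -1/36), radius 1/108; b6: center (-11/36, 1/18), radius 1/54


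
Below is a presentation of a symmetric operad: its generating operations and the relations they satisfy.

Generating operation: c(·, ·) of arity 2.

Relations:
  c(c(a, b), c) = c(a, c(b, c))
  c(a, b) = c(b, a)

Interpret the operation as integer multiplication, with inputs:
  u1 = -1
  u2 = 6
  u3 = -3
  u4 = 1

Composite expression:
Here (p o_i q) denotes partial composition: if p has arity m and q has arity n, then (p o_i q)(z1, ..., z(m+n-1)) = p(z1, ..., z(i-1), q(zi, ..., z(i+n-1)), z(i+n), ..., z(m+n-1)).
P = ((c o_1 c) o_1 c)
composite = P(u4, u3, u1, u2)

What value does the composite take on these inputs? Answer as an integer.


18

c(u4, u3) = -3
c(c(u4, u3), u1) = 3
c(c(c(u4, u3), u1), u2) = 18


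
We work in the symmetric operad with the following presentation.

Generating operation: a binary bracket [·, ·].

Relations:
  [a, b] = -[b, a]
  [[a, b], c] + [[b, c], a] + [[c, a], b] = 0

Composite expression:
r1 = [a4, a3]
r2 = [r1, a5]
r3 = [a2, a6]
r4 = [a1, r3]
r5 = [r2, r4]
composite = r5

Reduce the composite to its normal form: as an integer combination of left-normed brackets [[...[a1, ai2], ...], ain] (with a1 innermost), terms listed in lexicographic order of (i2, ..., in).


[[[[[a1, a2], a6], a3], a4], a5] - [[[[[a1, a2], a6], a4], a3], a5] - [[[[[a1, a2], a6], a5], a3], a4] + [[[[[a1, a2], a6], a5], a4], a3] - [[[[[a1, a6], a2], a3], a4], a5] + [[[[[a1, a6], a2], a4], a3], a5] + [[[[[a1, a6], a2], a5], a3], a4] - [[[[[a1, a6], a2], a5], a4], a3]

In the tensor algebra, words opening a1 carry the a1-anchored form.
Composite bracket: [[[a4, a3], a5], [a1, [a2, a6]]]
Applying ab - ba throughout gives 32 signed words (2^5 = 32).
The a1-initial words carry the normal form:
  sign of a1a2a6a3a4a5 is +1, so it contributes +[[[[[a1, a2], a6], a3], a4], a5]
  sign of a1a2a6a4a3a5 is -1, so it contributes -[[[[[a1, a2], a6], a4], a3], a5]
  sign of a1a2a6a5a3a4 is -1, so it contributes -[[[[[a1, a2], a6], a5], a3], a4]
  sign of a1a2a6a5a4a3 is +1, so it contributes +[[[[[a1, a2], a6], a5], a4], a3]
  sign of a1a6a2a3a4a5 is -1, so it contributes -[[[[[a1, a6], a2], a3], a4], a5]
  sign of a1a6a2a4a3a5 is +1, so it contributes +[[[[[a1, a6], a2], a4], a3], a5]
  sign of a1a6a2a5a3a4 is +1, so it contributes +[[[[[a1, a6], a2], a5], a3], a4]
  sign of a1a6a2a5a4a3 is -1, so it contributes -[[[[[a1, a6], a2], a5], a4], a3]


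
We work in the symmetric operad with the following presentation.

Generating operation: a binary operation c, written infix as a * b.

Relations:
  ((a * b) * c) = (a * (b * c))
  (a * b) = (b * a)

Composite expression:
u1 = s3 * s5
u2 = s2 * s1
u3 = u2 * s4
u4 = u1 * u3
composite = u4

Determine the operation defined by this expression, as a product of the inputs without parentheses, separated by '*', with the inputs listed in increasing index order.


Any arrangement under c is one operation, so sort the s-inputs.
(s3 * s5) unparenthesizes to s3 * s5
(s2 * s1) unparenthesizes to s2 * s1
((s2 * s1) * s4) unparenthesizes to s2 * s1 * s4
((s3 * s5) * ((s2 * s1) * s4)) unparenthesizes to s3 * s5 * s2 * s1 * s4
rearranged into index order: s1 * s2 * s3 * s4 * s5

s1 * s2 * s3 * s4 * s5


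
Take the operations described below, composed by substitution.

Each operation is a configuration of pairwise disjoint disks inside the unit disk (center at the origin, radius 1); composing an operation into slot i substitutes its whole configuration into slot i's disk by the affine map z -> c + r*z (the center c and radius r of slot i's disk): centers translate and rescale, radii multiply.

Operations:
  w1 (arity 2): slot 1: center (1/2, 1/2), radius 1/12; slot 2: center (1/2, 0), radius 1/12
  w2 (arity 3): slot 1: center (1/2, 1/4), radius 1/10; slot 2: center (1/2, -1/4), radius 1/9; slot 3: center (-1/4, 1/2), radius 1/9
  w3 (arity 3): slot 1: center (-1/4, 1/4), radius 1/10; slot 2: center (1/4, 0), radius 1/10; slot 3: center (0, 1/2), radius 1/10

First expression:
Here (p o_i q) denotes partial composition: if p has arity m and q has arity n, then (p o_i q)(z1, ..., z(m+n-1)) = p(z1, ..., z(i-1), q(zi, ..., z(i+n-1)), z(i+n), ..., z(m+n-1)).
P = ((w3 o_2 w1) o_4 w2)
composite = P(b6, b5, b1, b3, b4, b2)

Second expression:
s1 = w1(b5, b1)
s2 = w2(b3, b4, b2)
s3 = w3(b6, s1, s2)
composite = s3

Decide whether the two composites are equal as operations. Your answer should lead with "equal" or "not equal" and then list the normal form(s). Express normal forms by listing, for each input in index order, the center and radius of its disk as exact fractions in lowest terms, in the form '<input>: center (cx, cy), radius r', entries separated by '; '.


Normal form of the first expression: b1: center (3/10, 0), radius 1/120; b2: center (-1/40, 11/20), radius 1/90; b3: center (1/20, 21/40), radius 1/100; b4: center (1/20, 19/40), radius 1/90; b5: center (3/10, 1/20), radius 1/120; b6: center (-1/4, 1/4), radius 1/10
Normal form of the second expression: b1: center (3/10, 0), radius 1/120; b2: center (-1/40, 11/20), radius 1/90; b3: center (1/20, 21/40), radius 1/100; b4: center (1/20, 19/40), radius 1/90; b5: center (3/10, 1/20), radius 1/120; b6: center (-1/4, 1/4), radius 1/10
Identical normal forms: equal.

equal; the common form is b1: center (3/10, 0), radius 1/120; b2: center (-1/40, 11/20), radius 1/90; b3: center (1/20, 21/40), radius 1/100; b4: center (1/20, 19/40), radius 1/90; b5: center (3/10, 1/20), radius 1/120; b6: center (-1/4, 1/4), radius 1/10


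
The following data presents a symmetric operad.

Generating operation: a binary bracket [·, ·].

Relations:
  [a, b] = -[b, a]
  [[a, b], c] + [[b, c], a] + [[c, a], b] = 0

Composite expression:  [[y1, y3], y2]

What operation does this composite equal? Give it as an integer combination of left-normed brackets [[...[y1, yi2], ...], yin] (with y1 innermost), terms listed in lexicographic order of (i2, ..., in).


[[y1, y3], y2]


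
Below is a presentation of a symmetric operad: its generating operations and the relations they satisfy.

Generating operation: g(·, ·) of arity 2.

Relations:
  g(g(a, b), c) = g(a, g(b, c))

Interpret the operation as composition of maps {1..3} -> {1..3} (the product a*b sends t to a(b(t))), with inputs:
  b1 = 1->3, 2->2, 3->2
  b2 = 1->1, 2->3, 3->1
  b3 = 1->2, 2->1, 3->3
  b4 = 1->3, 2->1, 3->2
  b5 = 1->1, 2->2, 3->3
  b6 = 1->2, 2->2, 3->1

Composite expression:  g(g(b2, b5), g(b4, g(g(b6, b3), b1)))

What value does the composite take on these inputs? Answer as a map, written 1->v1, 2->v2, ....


1->1, 2->1, 3->1

g(b2, b5) = 1->1, 2->3, 3->1
g(b6, b3) = 1->2, 2->2, 3->1
g(g(b6, b3), b1) = 1->1, 2->2, 3->2
g(b4, g(g(b6, b3), b1)) = 1->3, 2->1, 3->1
g(g(b2, b5), g(b4, g(g(b6, b3), b1))) = 1->1, 2->1, 3->1


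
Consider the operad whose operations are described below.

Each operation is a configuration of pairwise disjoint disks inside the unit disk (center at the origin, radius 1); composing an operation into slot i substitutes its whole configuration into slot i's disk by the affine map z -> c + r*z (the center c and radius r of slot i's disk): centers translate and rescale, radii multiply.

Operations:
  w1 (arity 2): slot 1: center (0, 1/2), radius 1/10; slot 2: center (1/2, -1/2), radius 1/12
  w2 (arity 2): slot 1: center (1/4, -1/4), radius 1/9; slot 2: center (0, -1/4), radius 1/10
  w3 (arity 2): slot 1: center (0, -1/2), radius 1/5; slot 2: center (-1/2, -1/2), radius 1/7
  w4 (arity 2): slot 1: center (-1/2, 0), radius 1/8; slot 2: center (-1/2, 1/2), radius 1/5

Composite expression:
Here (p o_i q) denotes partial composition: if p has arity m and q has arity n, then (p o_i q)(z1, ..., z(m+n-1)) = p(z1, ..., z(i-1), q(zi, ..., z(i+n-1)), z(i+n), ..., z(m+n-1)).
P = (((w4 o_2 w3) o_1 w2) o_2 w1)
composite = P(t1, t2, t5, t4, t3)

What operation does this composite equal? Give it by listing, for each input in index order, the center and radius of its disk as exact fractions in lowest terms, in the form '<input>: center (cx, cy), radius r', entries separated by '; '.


t1: center (-15/32, -1/32), radius 1/72; t2: center (-1/2, -1/40), radius 1/800; t3: center (-3/5, 2/5), radius 1/35; t4: center (-1/2, 2/5), radius 1/25; t5: center (-79/160, -3/80), radius 1/960

Follow each t-input down from w4: c' goes to c + r*c', radius to r*r'.
t1 passes through 2 substitutions, ending at center (-15/32, -1/32), radius 1/72
t2 passes through 3 substitutions, ending at center (-1/2, -1/40), radius 1/800
t5 passes through 3 substitutions, ending at center (-79/160, -3/80), radius 1/960
t4 passes through 2 substitutions, ending at center (-1/2, 2/5), radius 1/25
t3 passes through 2 substitutions, ending at center (-3/5, 2/5), radius 1/35


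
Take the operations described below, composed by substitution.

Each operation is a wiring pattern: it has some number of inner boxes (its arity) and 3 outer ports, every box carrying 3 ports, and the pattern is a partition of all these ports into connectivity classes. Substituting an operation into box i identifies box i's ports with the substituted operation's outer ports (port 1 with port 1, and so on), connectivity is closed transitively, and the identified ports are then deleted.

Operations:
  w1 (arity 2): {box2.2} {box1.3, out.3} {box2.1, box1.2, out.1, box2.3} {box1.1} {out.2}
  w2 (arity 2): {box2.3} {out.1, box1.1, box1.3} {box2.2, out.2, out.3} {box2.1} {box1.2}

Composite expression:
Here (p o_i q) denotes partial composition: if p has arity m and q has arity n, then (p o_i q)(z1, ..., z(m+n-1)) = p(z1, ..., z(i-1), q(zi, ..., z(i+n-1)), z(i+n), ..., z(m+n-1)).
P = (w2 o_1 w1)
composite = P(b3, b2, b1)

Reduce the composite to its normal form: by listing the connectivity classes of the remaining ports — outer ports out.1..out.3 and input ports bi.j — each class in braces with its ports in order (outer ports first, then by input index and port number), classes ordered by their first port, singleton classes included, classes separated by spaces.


Two ports join when wires chain via w2-identified ports.
through w1, on inputs (b3, b2): {out.1, b2.1, b2.3, b3.2} {out.2} {out.3, b3.3} {b2.2} {b3.1} (out.j = stage outer ports)
through w2, on inputs (b3, b2, b1): {out.1, b2.1, b2.3, b3.2, b3.3} {out.2, out.3, b1.2} {b1.1} {b1.3} {b2.2} {b3.1} (out.j = stage outer ports)

{out.1, b2.1, b2.3, b3.2, b3.3} {out.2, out.3, b1.2} {b1.1} {b1.3} {b2.2} {b3.1}


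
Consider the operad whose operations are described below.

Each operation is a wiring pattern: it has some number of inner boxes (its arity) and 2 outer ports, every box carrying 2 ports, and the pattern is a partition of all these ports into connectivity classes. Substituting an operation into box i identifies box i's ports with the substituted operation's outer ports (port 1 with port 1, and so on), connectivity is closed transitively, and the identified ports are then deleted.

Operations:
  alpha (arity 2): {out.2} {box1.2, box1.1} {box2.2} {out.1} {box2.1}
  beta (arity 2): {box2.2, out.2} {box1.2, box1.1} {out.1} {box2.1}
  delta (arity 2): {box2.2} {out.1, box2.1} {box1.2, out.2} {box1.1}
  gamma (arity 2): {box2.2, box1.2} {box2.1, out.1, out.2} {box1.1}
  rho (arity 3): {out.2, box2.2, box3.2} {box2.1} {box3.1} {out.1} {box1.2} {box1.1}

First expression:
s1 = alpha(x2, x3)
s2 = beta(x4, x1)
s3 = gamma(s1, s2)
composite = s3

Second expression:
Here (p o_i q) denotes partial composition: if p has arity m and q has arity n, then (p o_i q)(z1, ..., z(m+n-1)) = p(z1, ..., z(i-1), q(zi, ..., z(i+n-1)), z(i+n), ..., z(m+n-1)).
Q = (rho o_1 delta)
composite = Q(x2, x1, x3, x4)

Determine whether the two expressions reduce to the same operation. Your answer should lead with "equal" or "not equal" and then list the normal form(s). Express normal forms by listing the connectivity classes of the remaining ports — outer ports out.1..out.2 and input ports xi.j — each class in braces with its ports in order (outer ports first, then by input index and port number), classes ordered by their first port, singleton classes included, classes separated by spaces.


The first expression reduces to {out.1, out.2} {x1.1} {x1.2} {x2.1, x2.2} {x3.1} {x3.2} {x4.1, x4.2}
The second expression reduces to {out.1} {out.2, x3.2, x4.2} {x1.1} {x1.2} {x2.1} {x2.2} {x3.1} {x4.1}
The forms do not match — not equal.

not equal; first: {out.1, out.2} {x1.1} {x1.2} {x2.1, x2.2} {x3.1} {x3.2} {x4.1, x4.2}; second: {out.1} {out.2, x3.2, x4.2} {x1.1} {x1.2} {x2.1} {x2.2} {x3.1} {x4.1}
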